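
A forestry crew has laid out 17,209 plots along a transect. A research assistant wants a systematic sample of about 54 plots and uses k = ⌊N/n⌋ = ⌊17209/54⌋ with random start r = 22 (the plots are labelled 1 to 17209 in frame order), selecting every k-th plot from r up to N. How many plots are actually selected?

55

k = ⌊17209/54⌋ = 318
Achieved size = ⌊(17209 − 22)/318⌋ + 1 = ⌊17187/318⌋ + 1 = 54 + 1 = 55
(last selection: 22 + 54×318 = 17194 ≤ 17209; next would be 17512 > 17209)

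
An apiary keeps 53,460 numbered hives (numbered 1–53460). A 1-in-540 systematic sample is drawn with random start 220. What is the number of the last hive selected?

k = 540
99th selection = r + (99−1)·k = 220 + 98×540 = 220 + 52920 = 53140

53140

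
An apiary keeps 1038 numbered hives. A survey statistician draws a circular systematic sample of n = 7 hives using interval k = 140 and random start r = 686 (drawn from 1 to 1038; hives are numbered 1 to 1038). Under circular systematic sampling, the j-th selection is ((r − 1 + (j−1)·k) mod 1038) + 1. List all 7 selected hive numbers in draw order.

Selection 1: 686
Selection 2: 686 + 140 = 826
Selection 3: 826 + 140 = 966
Selection 4: 966 + 140 = 1106 → 1106 − 1038 = 68
Selection 5: 68 + 140 = 208
Selection 6: 208 + 140 = 348
Selection 7: 348 + 140 = 488

686, 826, 966, 68, 208, 348, 488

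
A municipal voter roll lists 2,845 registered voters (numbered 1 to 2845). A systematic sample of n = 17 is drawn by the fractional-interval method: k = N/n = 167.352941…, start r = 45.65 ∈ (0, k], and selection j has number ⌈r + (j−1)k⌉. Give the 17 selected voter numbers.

j=1: r + 0k = 45.65 → ⌈·⌉ = 46
j=2: r + 1k = 213.002941… → ⌈·⌉ = 214
j=3: r + 2k = 380.355882… → ⌈·⌉ = 381
j=4: r + 3k = 547.708823… → ⌈·⌉ = 548
j=5: r + 4k = 715.061764… → ⌈·⌉ = 716
j=6: r + 5k = 882.414705… → ⌈·⌉ = 883
j=7: r + 6k = 1049.767647… → ⌈·⌉ = 1050
j=8: r + 7k = 1217.120588… → ⌈·⌉ = 1218
j=9: r + 8k = 1384.473529… → ⌈·⌉ = 1385
j=10: r + 9k = 1551.826470… → ⌈·⌉ = 1552
j=11: r + 10k = 1719.179411… → ⌈·⌉ = 1720
j=12: r + 11k = 1886.532352… → ⌈·⌉ = 1887
j=13: r + 12k = 2053.885294… → ⌈·⌉ = 2054
j=14: r + 13k = 2221.238235… → ⌈·⌉ = 2222
j=15: r + 14k = 2388.591176… → ⌈·⌉ = 2389
j=16: r + 15k = 2555.944117… → ⌈·⌉ = 2556
j=17: r + 16k = 2723.297058… → ⌈·⌉ = 2724

46, 214, 381, 548, 716, 883, 1050, 1218, 1385, 1552, 1720, 1887, 2054, 2222, 2389, 2556, 2724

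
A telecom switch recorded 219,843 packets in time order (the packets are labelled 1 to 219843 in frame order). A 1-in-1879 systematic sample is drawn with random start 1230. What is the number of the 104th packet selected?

194767

k = 1879
104th selection = r + (104−1)·k = 1230 + 103×1879 = 1230 + 193537 = 194767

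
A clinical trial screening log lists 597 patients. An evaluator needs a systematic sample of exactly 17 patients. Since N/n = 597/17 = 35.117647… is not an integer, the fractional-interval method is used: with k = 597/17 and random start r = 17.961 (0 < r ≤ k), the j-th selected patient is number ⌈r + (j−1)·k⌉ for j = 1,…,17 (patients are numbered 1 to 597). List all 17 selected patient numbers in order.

18, 54, 89, 124, 159, 194, 229, 264, 299, 335, 370, 405, 440, 475, 510, 545, 580

j=1: r + 0k = 17.961 → ⌈·⌉ = 18
j=2: r + 1k = 53.078647… → ⌈·⌉ = 54
j=3: r + 2k = 88.196294… → ⌈·⌉ = 89
j=4: r + 3k = 123.313941… → ⌈·⌉ = 124
j=5: r + 4k = 158.431588… → ⌈·⌉ = 159
j=6: r + 5k = 193.549235… → ⌈·⌉ = 194
j=7: r + 6k = 228.666882… → ⌈·⌉ = 229
j=8: r + 7k = 263.784529… → ⌈·⌉ = 264
j=9: r + 8k = 298.902176… → ⌈·⌉ = 299
j=10: r + 9k = 334.019823… → ⌈·⌉ = 335
j=11: r + 10k = 369.137470… → ⌈·⌉ = 370
j=12: r + 11k = 404.255117… → ⌈·⌉ = 405
j=13: r + 12k = 439.372764… → ⌈·⌉ = 440
j=14: r + 13k = 474.490411… → ⌈·⌉ = 475
j=15: r + 14k = 509.608058… → ⌈·⌉ = 510
j=16: r + 15k = 544.725705… → ⌈·⌉ = 545
j=17: r + 16k = 579.843352… → ⌈·⌉ = 580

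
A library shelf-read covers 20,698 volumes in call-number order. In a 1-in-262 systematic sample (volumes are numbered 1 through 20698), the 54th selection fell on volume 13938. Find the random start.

52

k = 262
r = 13938 − (54−1)×262 = 13938 − 13886 = 52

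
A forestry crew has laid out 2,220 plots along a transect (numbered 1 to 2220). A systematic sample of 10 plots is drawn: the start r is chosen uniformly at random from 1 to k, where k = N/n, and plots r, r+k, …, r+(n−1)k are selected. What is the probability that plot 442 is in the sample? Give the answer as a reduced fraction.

k = 2220/10 = 222.
Plot 442 is selected iff r ≡ 442 (mod 222); exactly one such r in {1,…,222}.
Inclusion probability = 1/222.

1/222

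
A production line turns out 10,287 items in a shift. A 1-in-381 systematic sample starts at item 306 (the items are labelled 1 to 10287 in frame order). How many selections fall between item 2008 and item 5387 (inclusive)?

k = 381
First selection ≥ 2008: 306 + ⌈(2008−306)/381⌉·381 = 306 + 5×381 = 2211
Last selection ≤ 5387: 306 + ⌊(5387−306)/381⌋·381 = 306 + 13×381 = 5259
Count = 13 − 5 + 1 = 9

9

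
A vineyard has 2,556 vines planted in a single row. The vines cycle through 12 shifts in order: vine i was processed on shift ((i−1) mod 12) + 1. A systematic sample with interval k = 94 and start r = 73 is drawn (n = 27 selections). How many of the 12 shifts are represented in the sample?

Consecutive selections differ by k = 94, so their shift numbers differ by 94 mod 12 = 10.
gcd(94, 12) = 2, so the sample visits 12/2 = 6 distinct residues mod 12.
Start 73 is shift 1; the shifts hit are 1, 3, 5, 7, 9, 11.

6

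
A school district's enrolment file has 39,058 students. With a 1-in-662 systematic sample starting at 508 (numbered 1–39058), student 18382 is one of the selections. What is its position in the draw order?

k = 662
position = (18382 − 508)/662 + 1 = 17874/662 + 1 = 27 + 1 = 28

28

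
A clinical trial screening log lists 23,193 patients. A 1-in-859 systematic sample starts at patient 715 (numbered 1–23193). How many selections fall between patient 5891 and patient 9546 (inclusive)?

k = 859
First selection ≥ 5891: 715 + ⌈(5891−715)/859⌉·859 = 715 + 7×859 = 6728
Last selection ≤ 9546: 715 + ⌊(9546−715)/859⌋·859 = 715 + 10×859 = 9305
Count = 10 − 7 + 1 = 4

4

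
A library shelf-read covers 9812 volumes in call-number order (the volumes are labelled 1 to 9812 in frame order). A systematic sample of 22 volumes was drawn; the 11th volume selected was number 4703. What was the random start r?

243

k = 9812/22 = 446
r = 4703 − (11−1)×446 = 4703 − 4460 = 243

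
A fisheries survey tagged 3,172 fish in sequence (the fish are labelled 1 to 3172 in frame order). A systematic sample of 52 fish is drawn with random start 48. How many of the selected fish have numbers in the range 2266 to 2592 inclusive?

5

k = 3172/52 = 61
First selection ≥ 2266: 48 + ⌈(2266−48)/61⌉·61 = 48 + 37×61 = 2305
Last selection ≤ 2592: 48 + ⌊(2592−48)/61⌋·61 = 48 + 41×61 = 2549
Count = 41 − 37 + 1 = 5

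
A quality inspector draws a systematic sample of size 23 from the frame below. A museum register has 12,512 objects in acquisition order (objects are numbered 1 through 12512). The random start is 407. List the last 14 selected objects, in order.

5303, 5847, 6391, 6935, 7479, 8023, 8567, 9111, 9655, 10199, 10743, 11287, 11831, 12375

k = N/n = 12512/23 = 544
10th selection = 407 + 9×544 = 5303
11th: 5303 + 544 = 5847
12th: 5847 + 544 = 6391
13th: 6391 + 544 = 6935
14th: 6935 + 544 = 7479
15th: 7479 + 544 = 8023
16th: 8023 + 544 = 8567
17th: 8567 + 544 = 9111
18th: 9111 + 544 = 9655
19th: 9655 + 544 = 10199
20th: 10199 + 544 = 10743
21st: 10743 + 544 = 11287
22nd: 11287 + 544 = 11831
23rd: 11831 + 544 = 12375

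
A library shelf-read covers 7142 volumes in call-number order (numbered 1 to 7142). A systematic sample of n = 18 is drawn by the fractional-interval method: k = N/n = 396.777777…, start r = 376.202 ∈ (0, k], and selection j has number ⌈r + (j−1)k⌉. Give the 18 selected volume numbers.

377, 773, 1170, 1567, 1964, 2361, 2757, 3154, 3551, 3948, 4344, 4741, 5138, 5535, 5932, 6328, 6725, 7122

j=1: r + 0k = 376.202 → ⌈·⌉ = 377
j=2: r + 1k = 772.979777… → ⌈·⌉ = 773
j=3: r + 2k = 1169.757555… → ⌈·⌉ = 1170
j=4: r + 3k = 1566.535333… → ⌈·⌉ = 1567
j=5: r + 4k = 1963.313111… → ⌈·⌉ = 1964
j=6: r + 5k = 2360.090888… → ⌈·⌉ = 2361
j=7: r + 6k = 2756.868666… → ⌈·⌉ = 2757
j=8: r + 7k = 3153.646444… → ⌈·⌉ = 3154
j=9: r + 8k = 3550.424222… → ⌈·⌉ = 3551
j=10: r + 9k = 3947.202 → ⌈·⌉ = 3948
j=11: r + 10k = 4343.979777… → ⌈·⌉ = 4344
j=12: r + 11k = 4740.757555… → ⌈·⌉ = 4741
j=13: r + 12k = 5137.535333… → ⌈·⌉ = 5138
j=14: r + 13k = 5534.313111… → ⌈·⌉ = 5535
j=15: r + 14k = 5931.090888… → ⌈·⌉ = 5932
j=16: r + 15k = 6327.868666… → ⌈·⌉ = 6328
j=17: r + 16k = 6724.646444… → ⌈·⌉ = 6725
j=18: r + 17k = 7121.424222… → ⌈·⌉ = 7122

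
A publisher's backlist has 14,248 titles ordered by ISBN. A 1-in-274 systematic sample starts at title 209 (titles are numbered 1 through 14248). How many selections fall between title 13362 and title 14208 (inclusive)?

k = 274
First selection ≥ 13362: 209 + ⌈(13362−209)/274⌉·274 = 209 + 49×274 = 13635
Last selection ≤ 14208: 209 + ⌊(14208−209)/274⌋·274 = 209 + 51×274 = 14183
Count = 51 − 49 + 1 = 3

3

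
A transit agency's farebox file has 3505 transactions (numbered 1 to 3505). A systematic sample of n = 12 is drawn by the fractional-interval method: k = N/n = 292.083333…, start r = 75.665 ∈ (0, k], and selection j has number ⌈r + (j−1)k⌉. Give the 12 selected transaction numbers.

76, 368, 660, 952, 1244, 1537, 1829, 2121, 2413, 2705, 2997, 3289

j=1: r + 0k = 75.665 → ⌈·⌉ = 76
j=2: r + 1k = 367.748333… → ⌈·⌉ = 368
j=3: r + 2k = 659.831666… → ⌈·⌉ = 660
j=4: r + 3k = 951.915 → ⌈·⌉ = 952
j=5: r + 4k = 1243.998333… → ⌈·⌉ = 1244
j=6: r + 5k = 1536.081666… → ⌈·⌉ = 1537
j=7: r + 6k = 1828.165 → ⌈·⌉ = 1829
j=8: r + 7k = 2120.248333… → ⌈·⌉ = 2121
j=9: r + 8k = 2412.331666… → ⌈·⌉ = 2413
j=10: r + 9k = 2704.415 → ⌈·⌉ = 2705
j=11: r + 10k = 2996.498333… → ⌈·⌉ = 2997
j=12: r + 11k = 3288.581666… → ⌈·⌉ = 3289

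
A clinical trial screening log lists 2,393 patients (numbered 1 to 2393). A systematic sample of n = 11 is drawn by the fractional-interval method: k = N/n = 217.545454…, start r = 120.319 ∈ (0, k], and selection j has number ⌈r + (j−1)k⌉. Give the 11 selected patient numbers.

j=1: r + 0k = 120.319 → ⌈·⌉ = 121
j=2: r + 1k = 337.864454… → ⌈·⌉ = 338
j=3: r + 2k = 555.409909… → ⌈·⌉ = 556
j=4: r + 3k = 772.955363… → ⌈·⌉ = 773
j=5: r + 4k = 990.500818… → ⌈·⌉ = 991
j=6: r + 5k = 1208.046272… → ⌈·⌉ = 1209
j=7: r + 6k = 1425.591727… → ⌈·⌉ = 1426
j=8: r + 7k = 1643.137181… → ⌈·⌉ = 1644
j=9: r + 8k = 1860.682636… → ⌈·⌉ = 1861
j=10: r + 9k = 2078.228090… → ⌈·⌉ = 2079
j=11: r + 10k = 2295.773545… → ⌈·⌉ = 2296

121, 338, 556, 773, 991, 1209, 1426, 1644, 1861, 2079, 2296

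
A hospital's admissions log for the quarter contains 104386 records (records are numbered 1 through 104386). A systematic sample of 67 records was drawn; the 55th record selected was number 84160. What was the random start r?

28

k = 104386/67 = 1558
r = 84160 − (55−1)×1558 = 84160 − 84132 = 28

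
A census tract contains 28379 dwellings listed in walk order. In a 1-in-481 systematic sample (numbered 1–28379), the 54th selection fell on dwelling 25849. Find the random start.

k = 481
r = 25849 − (54−1)×481 = 25849 − 25493 = 356

356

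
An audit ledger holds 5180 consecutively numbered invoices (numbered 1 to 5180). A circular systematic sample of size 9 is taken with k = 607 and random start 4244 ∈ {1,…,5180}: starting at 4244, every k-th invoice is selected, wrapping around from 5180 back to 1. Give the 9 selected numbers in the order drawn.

4244, 4851, 278, 885, 1492, 2099, 2706, 3313, 3920

Selection 1: 4244
Selection 2: 4244 + 607 = 4851
Selection 3: 4851 + 607 = 5458 → 5458 − 5180 = 278
Selection 4: 278 + 607 = 885
Selection 5: 885 + 607 = 1492
Selection 6: 1492 + 607 = 2099
Selection 7: 2099 + 607 = 2706
Selection 8: 2706 + 607 = 3313
Selection 9: 3313 + 607 = 3920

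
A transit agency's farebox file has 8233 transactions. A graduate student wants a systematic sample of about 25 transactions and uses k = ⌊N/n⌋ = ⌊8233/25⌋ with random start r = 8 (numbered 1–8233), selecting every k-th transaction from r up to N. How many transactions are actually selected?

k = ⌊8233/25⌋ = 329
Achieved size = ⌊(8233 − 8)/329⌋ + 1 = ⌊8225/329⌋ + 1 = 25 + 1 = 26
(last selection: 8 + 25×329 = 8233 ≤ 8233; next would be 8562 > 8233)

26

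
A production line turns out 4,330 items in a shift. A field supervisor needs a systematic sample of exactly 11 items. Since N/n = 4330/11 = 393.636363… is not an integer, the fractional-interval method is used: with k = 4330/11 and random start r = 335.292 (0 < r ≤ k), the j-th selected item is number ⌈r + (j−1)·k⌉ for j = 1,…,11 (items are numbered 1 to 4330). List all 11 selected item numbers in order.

j=1: r + 0k = 335.292 → ⌈·⌉ = 336
j=2: r + 1k = 728.928363… → ⌈·⌉ = 729
j=3: r + 2k = 1122.564727… → ⌈·⌉ = 1123
j=4: r + 3k = 1516.201090… → ⌈·⌉ = 1517
j=5: r + 4k = 1909.837454… → ⌈·⌉ = 1910
j=6: r + 5k = 2303.473818… → ⌈·⌉ = 2304
j=7: r + 6k = 2697.110181… → ⌈·⌉ = 2698
j=8: r + 7k = 3090.746545… → ⌈·⌉ = 3091
j=9: r + 8k = 3484.382909… → ⌈·⌉ = 3485
j=10: r + 9k = 3878.019272… → ⌈·⌉ = 3879
j=11: r + 10k = 4271.655636… → ⌈·⌉ = 4272

336, 729, 1123, 1517, 1910, 2304, 2698, 3091, 3485, 3879, 4272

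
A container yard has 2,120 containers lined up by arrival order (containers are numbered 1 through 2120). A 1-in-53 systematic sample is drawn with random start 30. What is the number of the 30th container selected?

1567

k = 53
30th selection = r + (30−1)·k = 30 + 29×53 = 30 + 1537 = 1567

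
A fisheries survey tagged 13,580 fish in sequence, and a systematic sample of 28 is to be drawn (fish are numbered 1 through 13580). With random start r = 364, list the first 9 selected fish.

k = N/n = 13580/28 = 485
fish 1: 364
fish 2: 364 + 485 = 849
fish 3: 849 + 485 = 1334
fish 4: 1334 + 485 = 1819
fish 5: 1819 + 485 = 2304
fish 6: 2304 + 485 = 2789
fish 7: 2789 + 485 = 3274
fish 8: 3274 + 485 = 3759
fish 9: 3759 + 485 = 4244

364, 849, 1334, 1819, 2304, 2789, 3274, 3759, 4244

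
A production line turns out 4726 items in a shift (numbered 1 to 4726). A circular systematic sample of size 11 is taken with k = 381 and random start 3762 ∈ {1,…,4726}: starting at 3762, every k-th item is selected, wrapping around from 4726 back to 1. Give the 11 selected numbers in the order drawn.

3762, 4143, 4524, 179, 560, 941, 1322, 1703, 2084, 2465, 2846

Selection 1: 3762
Selection 2: 3762 + 381 = 4143
Selection 3: 4143 + 381 = 4524
Selection 4: 4524 + 381 = 4905 → 4905 − 4726 = 179
Selection 5: 179 + 381 = 560
Selection 6: 560 + 381 = 941
Selection 7: 941 + 381 = 1322
Selection 8: 1322 + 381 = 1703
Selection 9: 1703 + 381 = 2084
Selection 10: 2084 + 381 = 2465
Selection 11: 2465 + 381 = 2846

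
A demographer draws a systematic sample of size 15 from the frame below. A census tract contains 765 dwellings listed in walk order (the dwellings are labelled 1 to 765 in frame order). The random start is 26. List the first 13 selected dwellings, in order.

k = N/n = 765/15 = 51
dwelling 1: 26
dwelling 2: 26 + 51 = 77
dwelling 3: 77 + 51 = 128
dwelling 4: 128 + 51 = 179
dwelling 5: 179 + 51 = 230
dwelling 6: 230 + 51 = 281
dwelling 7: 281 + 51 = 332
dwelling 8: 332 + 51 = 383
dwelling 9: 383 + 51 = 434
dwelling 10: 434 + 51 = 485
dwelling 11: 485 + 51 = 536
dwelling 12: 536 + 51 = 587
dwelling 13: 587 + 51 = 638

26, 77, 128, 179, 230, 281, 332, 383, 434, 485, 536, 587, 638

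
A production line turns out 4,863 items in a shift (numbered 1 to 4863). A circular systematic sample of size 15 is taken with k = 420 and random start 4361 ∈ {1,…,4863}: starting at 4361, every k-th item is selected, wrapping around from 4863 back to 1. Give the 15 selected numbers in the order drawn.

Selection 1: 4361
Selection 2: 4361 + 420 = 4781
Selection 3: 4781 + 420 = 5201 → 5201 − 4863 = 338
Selection 4: 338 + 420 = 758
Selection 5: 758 + 420 = 1178
Selection 6: 1178 + 420 = 1598
Selection 7: 1598 + 420 = 2018
Selection 8: 2018 + 420 = 2438
Selection 9: 2438 + 420 = 2858
Selection 10: 2858 + 420 = 3278
Selection 11: 3278 + 420 = 3698
Selection 12: 3698 + 420 = 4118
Selection 13: 4118 + 420 = 4538
Selection 14: 4538 + 420 = 4958 → 4958 − 4863 = 95
Selection 15: 95 + 420 = 515

4361, 4781, 338, 758, 1178, 1598, 2018, 2438, 2858, 3278, 3698, 4118, 4538, 95, 515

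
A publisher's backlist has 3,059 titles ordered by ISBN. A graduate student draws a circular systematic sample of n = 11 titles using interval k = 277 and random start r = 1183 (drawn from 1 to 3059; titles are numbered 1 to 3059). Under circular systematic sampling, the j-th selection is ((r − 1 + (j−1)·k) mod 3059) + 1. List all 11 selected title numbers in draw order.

Selection 1: 1183
Selection 2: 1183 + 277 = 1460
Selection 3: 1460 + 277 = 1737
Selection 4: 1737 + 277 = 2014
Selection 5: 2014 + 277 = 2291
Selection 6: 2291 + 277 = 2568
Selection 7: 2568 + 277 = 2845
Selection 8: 2845 + 277 = 3122 → 3122 − 3059 = 63
Selection 9: 63 + 277 = 340
Selection 10: 340 + 277 = 617
Selection 11: 617 + 277 = 894

1183, 1460, 1737, 2014, 2291, 2568, 2845, 63, 340, 617, 894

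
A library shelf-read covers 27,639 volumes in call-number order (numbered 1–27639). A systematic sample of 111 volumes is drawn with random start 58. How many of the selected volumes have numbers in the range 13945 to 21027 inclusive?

k = 27639/111 = 249
First selection ≥ 13945: 58 + ⌈(13945−58)/249⌉·249 = 58 + 56×249 = 14002
Last selection ≤ 21027: 58 + ⌊(21027−58)/249⌋·249 = 58 + 84×249 = 20974
Count = 84 − 56 + 1 = 29

29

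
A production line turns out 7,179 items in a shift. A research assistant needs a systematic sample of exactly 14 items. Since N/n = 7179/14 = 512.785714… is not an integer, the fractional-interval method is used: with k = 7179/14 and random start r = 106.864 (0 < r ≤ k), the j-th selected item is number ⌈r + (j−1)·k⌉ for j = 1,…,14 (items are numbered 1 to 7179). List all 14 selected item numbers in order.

j=1: r + 0k = 106.864 → ⌈·⌉ = 107
j=2: r + 1k = 619.649714… → ⌈·⌉ = 620
j=3: r + 2k = 1132.435428… → ⌈·⌉ = 1133
j=4: r + 3k = 1645.221142… → ⌈·⌉ = 1646
j=5: r + 4k = 2158.006857… → ⌈·⌉ = 2159
j=6: r + 5k = 2670.792571… → ⌈·⌉ = 2671
j=7: r + 6k = 3183.578285… → ⌈·⌉ = 3184
j=8: r + 7k = 3696.364 → ⌈·⌉ = 3697
j=9: r + 8k = 4209.149714… → ⌈·⌉ = 4210
j=10: r + 9k = 4721.935428… → ⌈·⌉ = 4722
j=11: r + 10k = 5234.721142… → ⌈·⌉ = 5235
j=12: r + 11k = 5747.506857… → ⌈·⌉ = 5748
j=13: r + 12k = 6260.292571… → ⌈·⌉ = 6261
j=14: r + 13k = 6773.078285… → ⌈·⌉ = 6774

107, 620, 1133, 1646, 2159, 2671, 3184, 3697, 4210, 4722, 5235, 5748, 6261, 6774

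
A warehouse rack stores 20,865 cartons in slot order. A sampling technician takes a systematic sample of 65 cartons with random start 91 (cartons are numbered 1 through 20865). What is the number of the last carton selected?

20635

k = 20865/65 = 321
65th selection = r + (65−1)·k = 91 + 64×321 = 91 + 20544 = 20635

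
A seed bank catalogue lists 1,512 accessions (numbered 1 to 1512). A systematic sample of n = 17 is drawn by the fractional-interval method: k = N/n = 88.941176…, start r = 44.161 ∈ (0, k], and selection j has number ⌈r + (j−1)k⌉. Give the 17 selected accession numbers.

45, 134, 223, 311, 400, 489, 578, 667, 756, 845, 934, 1023, 1112, 1201, 1290, 1379, 1468

j=1: r + 0k = 44.161 → ⌈·⌉ = 45
j=2: r + 1k = 133.102176… → ⌈·⌉ = 134
j=3: r + 2k = 222.043352… → ⌈·⌉ = 223
j=4: r + 3k = 310.984529… → ⌈·⌉ = 311
j=5: r + 4k = 399.925705… → ⌈·⌉ = 400
j=6: r + 5k = 488.866882… → ⌈·⌉ = 489
j=7: r + 6k = 577.808058… → ⌈·⌉ = 578
j=8: r + 7k = 666.749235… → ⌈·⌉ = 667
j=9: r + 8k = 755.690411… → ⌈·⌉ = 756
j=10: r + 9k = 844.631588… → ⌈·⌉ = 845
j=11: r + 10k = 933.572764… → ⌈·⌉ = 934
j=12: r + 11k = 1022.513941… → ⌈·⌉ = 1023
j=13: r + 12k = 1111.455117… → ⌈·⌉ = 1112
j=14: r + 13k = 1200.396294… → ⌈·⌉ = 1201
j=15: r + 14k = 1289.337470… → ⌈·⌉ = 1290
j=16: r + 15k = 1378.278647… → ⌈·⌉ = 1379
j=17: r + 16k = 1467.219823… → ⌈·⌉ = 1468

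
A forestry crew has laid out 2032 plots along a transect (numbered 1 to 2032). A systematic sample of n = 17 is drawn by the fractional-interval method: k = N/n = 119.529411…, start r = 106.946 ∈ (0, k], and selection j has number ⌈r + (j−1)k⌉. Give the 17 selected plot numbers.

107, 227, 347, 466, 586, 705, 825, 944, 1064, 1183, 1303, 1422, 1542, 1661, 1781, 1900, 2020

j=1: r + 0k = 106.946 → ⌈·⌉ = 107
j=2: r + 1k = 226.475411… → ⌈·⌉ = 227
j=3: r + 2k = 346.004823… → ⌈·⌉ = 347
j=4: r + 3k = 465.534235… → ⌈·⌉ = 466
j=5: r + 4k = 585.063647… → ⌈·⌉ = 586
j=6: r + 5k = 704.593058… → ⌈·⌉ = 705
j=7: r + 6k = 824.122470… → ⌈·⌉ = 825
j=8: r + 7k = 943.651882… → ⌈·⌉ = 944
j=9: r + 8k = 1063.181294… → ⌈·⌉ = 1064
j=10: r + 9k = 1182.710705… → ⌈·⌉ = 1183
j=11: r + 10k = 1302.240117… → ⌈·⌉ = 1303
j=12: r + 11k = 1421.769529… → ⌈·⌉ = 1422
j=13: r + 12k = 1541.298941… → ⌈·⌉ = 1542
j=14: r + 13k = 1660.828352… → ⌈·⌉ = 1661
j=15: r + 14k = 1780.357764… → ⌈·⌉ = 1781
j=16: r + 15k = 1899.887176… → ⌈·⌉ = 1900
j=17: r + 16k = 2019.416588… → ⌈·⌉ = 2020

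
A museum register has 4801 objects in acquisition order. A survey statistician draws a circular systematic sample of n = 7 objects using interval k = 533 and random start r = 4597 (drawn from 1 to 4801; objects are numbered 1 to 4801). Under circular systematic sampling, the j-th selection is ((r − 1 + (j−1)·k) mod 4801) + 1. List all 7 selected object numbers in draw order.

4597, 329, 862, 1395, 1928, 2461, 2994

Selection 1: 4597
Selection 2: 4597 + 533 = 5130 → 5130 − 4801 = 329
Selection 3: 329 + 533 = 862
Selection 4: 862 + 533 = 1395
Selection 5: 1395 + 533 = 1928
Selection 6: 1928 + 533 = 2461
Selection 7: 2461 + 533 = 2994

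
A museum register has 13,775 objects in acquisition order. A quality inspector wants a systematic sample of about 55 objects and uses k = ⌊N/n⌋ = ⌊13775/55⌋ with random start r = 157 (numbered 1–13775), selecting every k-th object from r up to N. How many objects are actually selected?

55

k = ⌊13775/55⌋ = 250
Achieved size = ⌊(13775 − 157)/250⌋ + 1 = ⌊13618/250⌋ + 1 = 54 + 1 = 55
(last selection: 157 + 54×250 = 13657 ≤ 13775; next would be 13907 > 13775)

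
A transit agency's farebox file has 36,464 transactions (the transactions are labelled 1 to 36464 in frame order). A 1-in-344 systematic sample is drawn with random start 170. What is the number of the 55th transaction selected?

k = 344
55th selection = r + (55−1)·k = 170 + 54×344 = 170 + 18576 = 18746

18746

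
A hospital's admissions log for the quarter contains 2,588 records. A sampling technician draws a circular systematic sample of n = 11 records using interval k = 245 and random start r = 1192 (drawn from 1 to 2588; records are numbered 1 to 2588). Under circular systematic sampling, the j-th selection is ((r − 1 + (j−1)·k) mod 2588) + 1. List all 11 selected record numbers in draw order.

Selection 1: 1192
Selection 2: 1192 + 245 = 1437
Selection 3: 1437 + 245 = 1682
Selection 4: 1682 + 245 = 1927
Selection 5: 1927 + 245 = 2172
Selection 6: 2172 + 245 = 2417
Selection 7: 2417 + 245 = 2662 → 2662 − 2588 = 74
Selection 8: 74 + 245 = 319
Selection 9: 319 + 245 = 564
Selection 10: 564 + 245 = 809
Selection 11: 809 + 245 = 1054

1192, 1437, 1682, 1927, 2172, 2417, 74, 319, 564, 809, 1054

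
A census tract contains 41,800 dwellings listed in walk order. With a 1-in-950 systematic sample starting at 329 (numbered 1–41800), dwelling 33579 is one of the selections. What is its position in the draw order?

36

k = 950
position = (33579 − 329)/950 + 1 = 33250/950 + 1 = 35 + 1 = 36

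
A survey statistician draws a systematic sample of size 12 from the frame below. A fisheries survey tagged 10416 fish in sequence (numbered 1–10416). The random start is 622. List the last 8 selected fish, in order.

4094, 4962, 5830, 6698, 7566, 8434, 9302, 10170

k = N/n = 10416/12 = 868
5th selection = 622 + 4×868 = 4094
6th: 4094 + 868 = 4962
7th: 4962 + 868 = 5830
8th: 5830 + 868 = 6698
9th: 6698 + 868 = 7566
10th: 7566 + 868 = 8434
11th: 8434 + 868 = 9302
12th: 9302 + 868 = 10170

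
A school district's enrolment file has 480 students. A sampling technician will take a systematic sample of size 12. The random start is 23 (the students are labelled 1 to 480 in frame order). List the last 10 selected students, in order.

103, 143, 183, 223, 263, 303, 343, 383, 423, 463

k = N/n = 480/12 = 40
3rd selection = 23 + 2×40 = 103
4th: 103 + 40 = 143
5th: 143 + 40 = 183
6th: 183 + 40 = 223
7th: 223 + 40 = 263
8th: 263 + 40 = 303
9th: 303 + 40 = 343
10th: 343 + 40 = 383
11th: 383 + 40 = 423
12th: 423 + 40 = 463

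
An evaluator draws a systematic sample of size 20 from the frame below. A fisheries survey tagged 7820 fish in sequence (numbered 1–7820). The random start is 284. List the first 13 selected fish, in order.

k = N/n = 7820/20 = 391
fish 1: 284
fish 2: 284 + 391 = 675
fish 3: 675 + 391 = 1066
fish 4: 1066 + 391 = 1457
fish 5: 1457 + 391 = 1848
fish 6: 1848 + 391 = 2239
fish 7: 2239 + 391 = 2630
fish 8: 2630 + 391 = 3021
fish 9: 3021 + 391 = 3412
fish 10: 3412 + 391 = 3803
fish 11: 3803 + 391 = 4194
fish 12: 4194 + 391 = 4585
fish 13: 4585 + 391 = 4976

284, 675, 1066, 1457, 1848, 2239, 2630, 3021, 3412, 3803, 4194, 4585, 4976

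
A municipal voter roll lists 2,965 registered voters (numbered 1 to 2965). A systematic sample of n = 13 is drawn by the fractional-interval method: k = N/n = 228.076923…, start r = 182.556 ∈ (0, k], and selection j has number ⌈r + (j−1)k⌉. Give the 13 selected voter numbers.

183, 411, 639, 867, 1095, 1323, 1552, 1780, 2008, 2236, 2464, 2692, 2920

j=1: r + 0k = 182.556 → ⌈·⌉ = 183
j=2: r + 1k = 410.632923… → ⌈·⌉ = 411
j=3: r + 2k = 638.709846… → ⌈·⌉ = 639
j=4: r + 3k = 866.786769… → ⌈·⌉ = 867
j=5: r + 4k = 1094.863692… → ⌈·⌉ = 1095
j=6: r + 5k = 1322.940615… → ⌈·⌉ = 1323
j=7: r + 6k = 1551.017538… → ⌈·⌉ = 1552
j=8: r + 7k = 1779.094461… → ⌈·⌉ = 1780
j=9: r + 8k = 2007.171384… → ⌈·⌉ = 2008
j=10: r + 9k = 2235.248307… → ⌈·⌉ = 2236
j=11: r + 10k = 2463.325230… → ⌈·⌉ = 2464
j=12: r + 11k = 2691.402153… → ⌈·⌉ = 2692
j=13: r + 12k = 2919.479076… → ⌈·⌉ = 2920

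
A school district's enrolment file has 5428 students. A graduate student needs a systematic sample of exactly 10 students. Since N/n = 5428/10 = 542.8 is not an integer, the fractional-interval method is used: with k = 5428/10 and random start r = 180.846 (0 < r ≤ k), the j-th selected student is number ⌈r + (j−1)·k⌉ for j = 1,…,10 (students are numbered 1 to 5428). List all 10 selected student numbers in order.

j=1: r + 0k = 180.846 → ⌈·⌉ = 181
j=2: r + 1k = 723.646 → ⌈·⌉ = 724
j=3: r + 2k = 1266.446 → ⌈·⌉ = 1267
j=4: r + 3k = 1809.246 → ⌈·⌉ = 1810
j=5: r + 4k = 2352.046 → ⌈·⌉ = 2353
j=6: r + 5k = 2894.846 → ⌈·⌉ = 2895
j=7: r + 6k = 3437.646 → ⌈·⌉ = 3438
j=8: r + 7k = 3980.446 → ⌈·⌉ = 3981
j=9: r + 8k = 4523.246 → ⌈·⌉ = 4524
j=10: r + 9k = 5066.046 → ⌈·⌉ = 5067

181, 724, 1267, 1810, 2353, 2895, 3438, 3981, 4524, 5067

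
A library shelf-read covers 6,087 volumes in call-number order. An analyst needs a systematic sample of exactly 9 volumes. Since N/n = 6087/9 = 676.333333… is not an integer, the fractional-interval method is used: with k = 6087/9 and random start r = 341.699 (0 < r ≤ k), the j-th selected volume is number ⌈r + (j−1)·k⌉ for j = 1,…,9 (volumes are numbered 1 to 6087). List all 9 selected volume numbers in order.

j=1: r + 0k = 341.699 → ⌈·⌉ = 342
j=2: r + 1k = 1018.032333… → ⌈·⌉ = 1019
j=3: r + 2k = 1694.365666… → ⌈·⌉ = 1695
j=4: r + 3k = 2370.699 → ⌈·⌉ = 2371
j=5: r + 4k = 3047.032333… → ⌈·⌉ = 3048
j=6: r + 5k = 3723.365666… → ⌈·⌉ = 3724
j=7: r + 6k = 4399.699 → ⌈·⌉ = 4400
j=8: r + 7k = 5076.032333… → ⌈·⌉ = 5077
j=9: r + 8k = 5752.365666… → ⌈·⌉ = 5753

342, 1019, 1695, 2371, 3048, 3724, 4400, 5077, 5753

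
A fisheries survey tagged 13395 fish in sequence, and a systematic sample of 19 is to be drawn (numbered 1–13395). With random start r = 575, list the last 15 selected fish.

k = N/n = 13395/19 = 705
5th selection = 575 + 4×705 = 3395
6th: 3395 + 705 = 4100
7th: 4100 + 705 = 4805
8th: 4805 + 705 = 5510
9th: 5510 + 705 = 6215
10th: 6215 + 705 = 6920
11th: 6920 + 705 = 7625
12th: 7625 + 705 = 8330
13th: 8330 + 705 = 9035
14th: 9035 + 705 = 9740
15th: 9740 + 705 = 10445
16th: 10445 + 705 = 11150
17th: 11150 + 705 = 11855
18th: 11855 + 705 = 12560
19th: 12560 + 705 = 13265

3395, 4100, 4805, 5510, 6215, 6920, 7625, 8330, 9035, 9740, 10445, 11150, 11855, 12560, 13265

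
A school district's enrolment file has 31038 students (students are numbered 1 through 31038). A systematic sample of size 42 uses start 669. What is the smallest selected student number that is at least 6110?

6581

k = 31038/42 = 739
Steps past start: ⌈(6110 − 669)/739⌉ = ⌈5441/739⌉ = 8
Selected student: 669 + 8×739 = 6581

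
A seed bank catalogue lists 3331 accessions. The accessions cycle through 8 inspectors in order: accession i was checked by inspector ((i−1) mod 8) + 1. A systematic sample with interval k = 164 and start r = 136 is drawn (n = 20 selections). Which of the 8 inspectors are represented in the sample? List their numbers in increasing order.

Consecutive selections differ by k = 164, so their inspector numbers differ by 164 mod 8 = 4.
gcd(164, 8) = 4, so the sample visits 8/4 = 2 distinct residues mod 8.
Start 136 is inspector 8; the inspectors hit are 4, 8.

4, 8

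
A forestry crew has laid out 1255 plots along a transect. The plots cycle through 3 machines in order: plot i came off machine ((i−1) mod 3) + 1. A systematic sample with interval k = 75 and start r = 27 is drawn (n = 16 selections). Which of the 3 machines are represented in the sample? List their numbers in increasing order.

3

Consecutive selections differ by k = 75, so their machine numbers differ by 75 mod 3 = 0.
gcd(75, 3) = 3, so the sample visits 3/3 = 1 distinct residues mod 3.
Start 27 is machine 3; the machines hit are 3.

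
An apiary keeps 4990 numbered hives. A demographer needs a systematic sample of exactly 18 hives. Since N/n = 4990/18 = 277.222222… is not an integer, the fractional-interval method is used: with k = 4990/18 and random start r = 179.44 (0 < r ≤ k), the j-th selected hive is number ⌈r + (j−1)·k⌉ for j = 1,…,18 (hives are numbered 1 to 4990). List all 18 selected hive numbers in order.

180, 457, 734, 1012, 1289, 1566, 1843, 2120, 2398, 2675, 2952, 3229, 3507, 3784, 4061, 4338, 4615, 4893

j=1: r + 0k = 179.44 → ⌈·⌉ = 180
j=2: r + 1k = 456.662222… → ⌈·⌉ = 457
j=3: r + 2k = 733.884444… → ⌈·⌉ = 734
j=4: r + 3k = 1011.106666… → ⌈·⌉ = 1012
j=5: r + 4k = 1288.328888… → ⌈·⌉ = 1289
j=6: r + 5k = 1565.551111… → ⌈·⌉ = 1566
j=7: r + 6k = 1842.773333… → ⌈·⌉ = 1843
j=8: r + 7k = 2119.995555… → ⌈·⌉ = 2120
j=9: r + 8k = 2397.217777… → ⌈·⌉ = 2398
j=10: r + 9k = 2674.44 → ⌈·⌉ = 2675
j=11: r + 10k = 2951.662222… → ⌈·⌉ = 2952
j=12: r + 11k = 3228.884444… → ⌈·⌉ = 3229
j=13: r + 12k = 3506.106666… → ⌈·⌉ = 3507
j=14: r + 13k = 3783.328888… → ⌈·⌉ = 3784
j=15: r + 14k = 4060.551111… → ⌈·⌉ = 4061
j=16: r + 15k = 4337.773333… → ⌈·⌉ = 4338
j=17: r + 16k = 4614.995555… → ⌈·⌉ = 4615
j=18: r + 17k = 4892.217777… → ⌈·⌉ = 4893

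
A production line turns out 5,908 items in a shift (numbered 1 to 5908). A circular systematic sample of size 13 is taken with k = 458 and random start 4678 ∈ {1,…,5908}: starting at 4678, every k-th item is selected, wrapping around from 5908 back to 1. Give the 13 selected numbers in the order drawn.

Selection 1: 4678
Selection 2: 4678 + 458 = 5136
Selection 3: 5136 + 458 = 5594
Selection 4: 5594 + 458 = 6052 → 6052 − 5908 = 144
Selection 5: 144 + 458 = 602
Selection 6: 602 + 458 = 1060
Selection 7: 1060 + 458 = 1518
Selection 8: 1518 + 458 = 1976
Selection 9: 1976 + 458 = 2434
Selection 10: 2434 + 458 = 2892
Selection 11: 2892 + 458 = 3350
Selection 12: 3350 + 458 = 3808
Selection 13: 3808 + 458 = 4266

4678, 5136, 5594, 144, 602, 1060, 1518, 1976, 2434, 2892, 3350, 3808, 4266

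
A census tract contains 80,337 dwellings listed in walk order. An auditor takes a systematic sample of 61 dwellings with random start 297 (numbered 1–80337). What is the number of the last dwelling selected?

79317

k = 80337/61 = 1317
61st selection = r + (61−1)·k = 297 + 60×1317 = 297 + 79020 = 79317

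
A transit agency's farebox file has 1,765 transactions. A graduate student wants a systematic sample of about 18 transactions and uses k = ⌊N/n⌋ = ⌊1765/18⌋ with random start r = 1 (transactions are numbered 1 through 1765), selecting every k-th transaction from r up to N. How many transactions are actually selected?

k = ⌊1765/18⌋ = 98
Achieved size = ⌊(1765 − 1)/98⌋ + 1 = ⌊1764/98⌋ + 1 = 18 + 1 = 19
(last selection: 1 + 18×98 = 1765 ≤ 1765; next would be 1863 > 1765)

19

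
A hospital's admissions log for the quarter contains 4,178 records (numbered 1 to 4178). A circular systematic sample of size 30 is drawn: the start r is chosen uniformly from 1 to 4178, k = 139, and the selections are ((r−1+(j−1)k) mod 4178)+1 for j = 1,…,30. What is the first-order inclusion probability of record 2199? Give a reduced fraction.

15/2089

For each position j, as r ranges over 1…4178 the j-th selection hits every record exactly once, so record 2199 is selected for exactly 30 of the 4178 starts.
Inclusion probability = 30/4178 = 15/2089.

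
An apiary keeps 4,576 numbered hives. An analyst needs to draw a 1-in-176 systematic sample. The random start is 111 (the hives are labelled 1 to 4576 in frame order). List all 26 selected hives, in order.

111, 287, 463, 639, 815, 991, 1167, 1343, 1519, 1695, 1871, 2047, 2223, 2399, 2575, 2751, 2927, 3103, 3279, 3455, 3631, 3807, 3983, 4159, 4335, 4511

hive 1: 111
hive 2: 111 + 176 = 287
hive 3: 287 + 176 = 463
hive 4: 463 + 176 = 639
hive 5: 639 + 176 = 815
hive 6: 815 + 176 = 991
hive 7: 991 + 176 = 1167
hive 8: 1167 + 176 = 1343
hive 9: 1343 + 176 = 1519
hive 10: 1519 + 176 = 1695
hive 11: 1695 + 176 = 1871
hive 12: 1871 + 176 = 2047
hive 13: 2047 + 176 = 2223
hive 14: 2223 + 176 = 2399
hive 15: 2399 + 176 = 2575
hive 16: 2575 + 176 = 2751
hive 17: 2751 + 176 = 2927
hive 18: 2927 + 176 = 3103
hive 19: 3103 + 176 = 3279
hive 20: 3279 + 176 = 3455
hive 21: 3455 + 176 = 3631
hive 22: 3631 + 176 = 3807
hive 23: 3807 + 176 = 3983
hive 24: 3983 + 176 = 4159
hive 25: 4159 + 176 = 4335
hive 26: 4335 + 176 = 4511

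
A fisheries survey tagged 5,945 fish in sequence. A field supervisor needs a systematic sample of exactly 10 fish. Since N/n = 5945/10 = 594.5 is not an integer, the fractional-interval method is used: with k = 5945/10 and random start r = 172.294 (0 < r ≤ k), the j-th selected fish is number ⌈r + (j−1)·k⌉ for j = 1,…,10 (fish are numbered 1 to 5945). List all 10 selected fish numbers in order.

j=1: r + 0k = 172.294 → ⌈·⌉ = 173
j=2: r + 1k = 766.794 → ⌈·⌉ = 767
j=3: r + 2k = 1361.294 → ⌈·⌉ = 1362
j=4: r + 3k = 1955.794 → ⌈·⌉ = 1956
j=5: r + 4k = 2550.294 → ⌈·⌉ = 2551
j=6: r + 5k = 3144.794 → ⌈·⌉ = 3145
j=7: r + 6k = 3739.294 → ⌈·⌉ = 3740
j=8: r + 7k = 4333.794 → ⌈·⌉ = 4334
j=9: r + 8k = 4928.294 → ⌈·⌉ = 4929
j=10: r + 9k = 5522.794 → ⌈·⌉ = 5523

173, 767, 1362, 1956, 2551, 3145, 3740, 4334, 4929, 5523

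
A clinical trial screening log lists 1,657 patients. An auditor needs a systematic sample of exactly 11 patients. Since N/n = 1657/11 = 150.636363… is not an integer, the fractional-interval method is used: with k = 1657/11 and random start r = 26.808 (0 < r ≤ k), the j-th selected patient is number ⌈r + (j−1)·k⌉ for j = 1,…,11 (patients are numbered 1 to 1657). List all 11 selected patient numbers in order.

j=1: r + 0k = 26.808 → ⌈·⌉ = 27
j=2: r + 1k = 177.444363… → ⌈·⌉ = 178
j=3: r + 2k = 328.080727… → ⌈·⌉ = 329
j=4: r + 3k = 478.717090… → ⌈·⌉ = 479
j=5: r + 4k = 629.353454… → ⌈·⌉ = 630
j=6: r + 5k = 779.989818… → ⌈·⌉ = 780
j=7: r + 6k = 930.626181… → ⌈·⌉ = 931
j=8: r + 7k = 1081.262545… → ⌈·⌉ = 1082
j=9: r + 8k = 1231.898909… → ⌈·⌉ = 1232
j=10: r + 9k = 1382.535272… → ⌈·⌉ = 1383
j=11: r + 10k = 1533.171636… → ⌈·⌉ = 1534

27, 178, 329, 479, 630, 780, 931, 1082, 1232, 1383, 1534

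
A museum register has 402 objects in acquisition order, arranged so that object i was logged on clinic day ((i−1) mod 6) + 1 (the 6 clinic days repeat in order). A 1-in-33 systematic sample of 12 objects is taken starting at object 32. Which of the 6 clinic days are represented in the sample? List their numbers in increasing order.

Consecutive selections differ by k = 33, so their clinic day numbers differ by 33 mod 6 = 3.
gcd(33, 6) = 3, so the sample visits 6/3 = 2 distinct residues mod 6.
Start 32 is clinic day 2; the clinic days hit are 2, 5.

2, 5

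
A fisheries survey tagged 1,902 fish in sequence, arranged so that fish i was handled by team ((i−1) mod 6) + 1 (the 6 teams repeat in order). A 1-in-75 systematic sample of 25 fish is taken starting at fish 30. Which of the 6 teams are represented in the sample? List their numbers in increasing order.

3, 6

Consecutive selections differ by k = 75, so their team numbers differ by 75 mod 6 = 3.
gcd(75, 6) = 3, so the sample visits 6/3 = 2 distinct residues mod 6.
Start 30 is team 6; the teams hit are 3, 6.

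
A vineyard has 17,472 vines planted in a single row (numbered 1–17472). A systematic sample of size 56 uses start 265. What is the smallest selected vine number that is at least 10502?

k = 17472/56 = 312
Steps past start: ⌈(10502 − 265)/312⌉ = ⌈10237/312⌉ = 33
Selected vine: 265 + 33×312 = 10561

10561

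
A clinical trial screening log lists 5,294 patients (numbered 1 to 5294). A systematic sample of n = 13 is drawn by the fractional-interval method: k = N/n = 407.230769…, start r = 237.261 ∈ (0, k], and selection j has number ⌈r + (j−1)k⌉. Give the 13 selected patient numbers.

j=1: r + 0k = 237.261 → ⌈·⌉ = 238
j=2: r + 1k = 644.491769… → ⌈·⌉ = 645
j=3: r + 2k = 1051.722538… → ⌈·⌉ = 1052
j=4: r + 3k = 1458.953307… → ⌈·⌉ = 1459
j=5: r + 4k = 1866.184076… → ⌈·⌉ = 1867
j=6: r + 5k = 2273.414846… → ⌈·⌉ = 2274
j=7: r + 6k = 2680.645615… → ⌈·⌉ = 2681
j=8: r + 7k = 3087.876384… → ⌈·⌉ = 3088
j=9: r + 8k = 3495.107153… → ⌈·⌉ = 3496
j=10: r + 9k = 3902.337923… → ⌈·⌉ = 3903
j=11: r + 10k = 4309.568692… → ⌈·⌉ = 4310
j=12: r + 11k = 4716.799461… → ⌈·⌉ = 4717
j=13: r + 12k = 5124.030230… → ⌈·⌉ = 5125

238, 645, 1052, 1459, 1867, 2274, 2681, 3088, 3496, 3903, 4310, 4717, 5125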